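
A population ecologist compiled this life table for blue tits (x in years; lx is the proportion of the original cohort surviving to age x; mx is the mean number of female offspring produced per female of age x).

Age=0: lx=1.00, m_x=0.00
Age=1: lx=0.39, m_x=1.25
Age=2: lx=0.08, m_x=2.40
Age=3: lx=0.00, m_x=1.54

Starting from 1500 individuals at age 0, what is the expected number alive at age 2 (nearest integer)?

120

Expected survivors = N0 · l_2 = 1500 × 0.08 = 120 → 120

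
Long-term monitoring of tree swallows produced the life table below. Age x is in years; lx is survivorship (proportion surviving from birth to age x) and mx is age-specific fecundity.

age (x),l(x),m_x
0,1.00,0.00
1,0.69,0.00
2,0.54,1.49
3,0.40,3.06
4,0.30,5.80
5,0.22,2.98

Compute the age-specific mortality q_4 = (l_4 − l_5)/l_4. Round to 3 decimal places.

q_4 = (l_4 − l_5) / l_4 = (0.3 − 0.22) / 0.3
     = 0.08 / 0.3 = 0.266667… → 0.267

0.267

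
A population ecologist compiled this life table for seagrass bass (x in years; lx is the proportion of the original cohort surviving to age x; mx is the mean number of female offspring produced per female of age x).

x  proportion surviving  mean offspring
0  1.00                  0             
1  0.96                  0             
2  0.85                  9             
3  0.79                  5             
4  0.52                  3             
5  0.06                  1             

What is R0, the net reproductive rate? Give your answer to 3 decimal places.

13.220

lx·mx by age: 0, 0, 7.65, 3.95, 1.56, 0.06
R0 = Σ lx·mx = 13.22 → 13.220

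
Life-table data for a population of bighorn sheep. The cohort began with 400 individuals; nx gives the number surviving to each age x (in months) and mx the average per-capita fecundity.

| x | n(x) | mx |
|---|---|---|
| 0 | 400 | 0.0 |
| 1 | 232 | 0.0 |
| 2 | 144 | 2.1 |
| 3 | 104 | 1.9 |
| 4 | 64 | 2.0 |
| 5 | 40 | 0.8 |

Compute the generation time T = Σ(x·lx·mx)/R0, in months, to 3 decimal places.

2.833

lx = nx/n0 = nx/400: 1, 0.58, 0.36, 0.26, 0.16, 0.1
lx·mx: 0, 0, 0.756, 0.494, 0.32, 0.08 → R0 = 1.65
x·lx·mx: 0, 0, 1.512, 1.482, 1.28, 0.4 → Σ = 4.674
T = 4.674 / 1.65 = 2.832727… → 2.833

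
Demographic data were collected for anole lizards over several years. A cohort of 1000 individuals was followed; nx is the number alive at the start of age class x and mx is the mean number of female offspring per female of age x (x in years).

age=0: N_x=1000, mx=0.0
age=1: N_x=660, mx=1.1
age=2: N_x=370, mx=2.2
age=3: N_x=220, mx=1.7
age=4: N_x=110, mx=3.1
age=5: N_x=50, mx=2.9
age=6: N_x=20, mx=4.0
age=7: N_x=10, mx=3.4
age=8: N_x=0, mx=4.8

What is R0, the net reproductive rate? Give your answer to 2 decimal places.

lx = nx/n0 = nx/1000: 1, 0.66, 0.37, 0.22, 0.11, 0.05, 0.02, 0.01, 0
lx·mx by age: 0, 0.726, 0.814, 0.374, 0.341, 0.145, 0.08, 0.034, 0
R0 = Σ lx·mx = 2.514 → 2.51

2.51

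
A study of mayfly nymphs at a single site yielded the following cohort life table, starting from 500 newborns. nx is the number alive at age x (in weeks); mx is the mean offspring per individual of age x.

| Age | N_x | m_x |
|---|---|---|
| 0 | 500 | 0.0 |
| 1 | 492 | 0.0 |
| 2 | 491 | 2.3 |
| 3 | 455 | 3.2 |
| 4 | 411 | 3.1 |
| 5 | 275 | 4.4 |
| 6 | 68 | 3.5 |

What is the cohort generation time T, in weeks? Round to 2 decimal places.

3.62

lx = nx/n0 = nx/500: 1, 0.984, 0.982, 0.91, 0.822, 0.55, 0.136
lx·mx: 0, 0, 2.2586, 2.912, 2.5482, 2.42, 0.476 → R0 = 10.6148
x·lx·mx: 0, 0, 4.5172, 8.736, 10.1928, 12.1, 2.856 → Σ = 38.402
T = 38.402 / 10.6148 = 3.617779… → 3.62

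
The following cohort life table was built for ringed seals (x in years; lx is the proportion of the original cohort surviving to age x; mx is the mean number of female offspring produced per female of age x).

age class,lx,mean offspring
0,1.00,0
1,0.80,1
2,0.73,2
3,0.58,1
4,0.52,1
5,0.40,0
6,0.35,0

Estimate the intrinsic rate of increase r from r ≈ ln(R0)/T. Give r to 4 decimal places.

0.5401

R0 = Σ lx·mx = 0 + 0.8 + 1.46 + 0.58 + 0.52 + 0 + 0 = 3.36
Σ x·lx·mx = 7.54; T = 7.54/3.36 = 2.24405…
r ≈ ln(R0)/T = ln(3.36)/2.24405… = 0.540069… → 0.5401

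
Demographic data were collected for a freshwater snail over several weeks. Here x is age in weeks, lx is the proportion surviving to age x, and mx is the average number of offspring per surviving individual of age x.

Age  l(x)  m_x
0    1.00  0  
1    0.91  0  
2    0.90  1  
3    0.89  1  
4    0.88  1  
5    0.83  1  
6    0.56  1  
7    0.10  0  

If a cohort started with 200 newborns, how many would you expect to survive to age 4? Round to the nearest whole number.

176

Expected survivors = N0 · l_4 = 200 × 0.88 = 176 → 176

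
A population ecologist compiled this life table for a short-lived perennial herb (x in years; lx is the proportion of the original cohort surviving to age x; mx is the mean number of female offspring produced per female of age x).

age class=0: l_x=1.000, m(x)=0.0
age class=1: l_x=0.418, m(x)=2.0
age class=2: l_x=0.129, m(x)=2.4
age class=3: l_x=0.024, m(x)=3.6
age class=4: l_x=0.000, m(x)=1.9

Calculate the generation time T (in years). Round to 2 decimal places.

lx·mx: 0, 0.836, 0.3096, 0.0864, 0 → R0 = 1.232
x·lx·mx: 0, 0.836, 0.6192, 0.2592, 0 → Σ = 1.7144
T = 1.7144 / 1.232 = 1.391558… → 1.39

1.39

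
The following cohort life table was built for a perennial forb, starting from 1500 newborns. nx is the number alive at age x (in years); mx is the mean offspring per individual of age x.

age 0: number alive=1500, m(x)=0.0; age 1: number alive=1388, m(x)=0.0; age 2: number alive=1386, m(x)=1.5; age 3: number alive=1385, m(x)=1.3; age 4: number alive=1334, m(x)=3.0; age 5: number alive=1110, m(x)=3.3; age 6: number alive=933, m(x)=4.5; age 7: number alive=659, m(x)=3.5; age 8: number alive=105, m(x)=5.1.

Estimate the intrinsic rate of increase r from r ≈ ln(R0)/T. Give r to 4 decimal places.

0.5226

lx = nx/n0 = nx/1500: 1, 0.92533…, 0.924, 0.92333…, 0.88933…, 0.74, 0.622, 0.43933…, 0.07
R0 = Σ lx·mx = 0 + 0 + 1.386 + 1.20033… + 2.668… + 2.442 + 2.799 + 1.53767… + 0.357 = 12.39…
Σ x·lx·mx = 59.668667…; T = 59.668667…/12.39… = 4.81587…
r ≈ ln(R0)/T = ln(12.39…)/4.81587… = 0.522624… → 0.5226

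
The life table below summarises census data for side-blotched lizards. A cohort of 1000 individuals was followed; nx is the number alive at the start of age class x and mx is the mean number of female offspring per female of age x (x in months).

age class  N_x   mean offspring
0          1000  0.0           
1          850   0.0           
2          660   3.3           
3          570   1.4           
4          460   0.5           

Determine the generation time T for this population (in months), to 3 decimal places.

lx = nx/n0 = nx/1000: 1, 0.85, 0.66, 0.57, 0.46
lx·mx: 0, 0, 2.178, 0.798, 0.23 → R0 = 3.206
x·lx·mx: 0, 0, 4.356, 2.394, 0.92 → Σ = 7.67
T = 7.67 / 3.206 = 2.392389… → 2.392

2.392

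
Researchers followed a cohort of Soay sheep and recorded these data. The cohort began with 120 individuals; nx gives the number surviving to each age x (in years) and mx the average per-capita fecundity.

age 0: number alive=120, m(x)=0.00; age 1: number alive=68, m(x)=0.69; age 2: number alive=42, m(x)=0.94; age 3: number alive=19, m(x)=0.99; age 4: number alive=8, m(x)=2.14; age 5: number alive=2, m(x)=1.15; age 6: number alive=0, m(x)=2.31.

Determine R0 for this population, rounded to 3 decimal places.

lx = nx/n0 = nx/120: 1, 0.56667…, 0.35, 0.15833…, 0.06667…, 0.01667…, 0
lx·mx by age: 0, 0.391…, 0.329, 0.15675…, 0.142667…, 0.019167…, 0
R0 = Σ lx·mx = 1.038583… → 1.039

1.039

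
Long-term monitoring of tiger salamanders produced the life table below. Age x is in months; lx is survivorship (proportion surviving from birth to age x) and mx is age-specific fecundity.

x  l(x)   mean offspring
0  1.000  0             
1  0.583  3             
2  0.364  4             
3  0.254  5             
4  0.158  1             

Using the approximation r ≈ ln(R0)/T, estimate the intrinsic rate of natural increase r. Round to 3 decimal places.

0.780

R0 = Σ lx·mx = 0 + 1.749 + 1.456 + 1.27 + 0.158 = 4.633
Σ x·lx·mx = 9.103; T = 9.103/4.633 = 1.96482…
r ≈ ln(R0)/T = ln(4.633)/1.96482… = 0.78033… → 0.780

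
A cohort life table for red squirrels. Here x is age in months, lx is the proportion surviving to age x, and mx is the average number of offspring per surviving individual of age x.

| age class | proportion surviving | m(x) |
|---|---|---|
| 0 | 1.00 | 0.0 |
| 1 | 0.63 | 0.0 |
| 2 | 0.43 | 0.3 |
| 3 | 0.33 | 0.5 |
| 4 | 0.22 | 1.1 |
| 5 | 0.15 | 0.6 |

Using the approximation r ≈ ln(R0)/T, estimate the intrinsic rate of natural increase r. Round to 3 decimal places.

R0 = Σ lx·mx = 0 + 0 + 0.129 + 0.165 + 0.242 + 0.09 = 0.626
Σ x·lx·mx = 2.171; T = 2.171/0.626 = 3.46805…
r ≈ ln(R0)/T = ln(0.626)/3.46805… = -0.13506… → -0.135

-0.135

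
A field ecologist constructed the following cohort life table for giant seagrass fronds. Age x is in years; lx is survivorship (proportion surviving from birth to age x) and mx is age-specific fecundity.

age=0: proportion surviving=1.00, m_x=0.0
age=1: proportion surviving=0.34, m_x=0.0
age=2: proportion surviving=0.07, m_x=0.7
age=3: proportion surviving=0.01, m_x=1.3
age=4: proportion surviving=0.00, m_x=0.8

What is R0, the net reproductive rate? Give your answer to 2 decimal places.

lx·mx by age: 0, 0, 0.049, 0.013, 0
R0 = Σ lx·mx = 0.062 → 0.06

0.06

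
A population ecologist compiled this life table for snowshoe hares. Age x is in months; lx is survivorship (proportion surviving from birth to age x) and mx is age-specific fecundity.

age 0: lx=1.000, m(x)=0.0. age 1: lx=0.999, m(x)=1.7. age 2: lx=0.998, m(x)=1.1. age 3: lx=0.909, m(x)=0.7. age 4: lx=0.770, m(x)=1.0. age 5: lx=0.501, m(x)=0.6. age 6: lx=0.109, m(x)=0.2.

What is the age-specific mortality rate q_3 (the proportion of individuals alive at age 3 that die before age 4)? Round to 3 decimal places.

q_3 = (l_3 − l_4) / l_3 = (0.909 − 0.77) / 0.909
     = 0.139 / 0.909 = 0.152915… → 0.153

0.153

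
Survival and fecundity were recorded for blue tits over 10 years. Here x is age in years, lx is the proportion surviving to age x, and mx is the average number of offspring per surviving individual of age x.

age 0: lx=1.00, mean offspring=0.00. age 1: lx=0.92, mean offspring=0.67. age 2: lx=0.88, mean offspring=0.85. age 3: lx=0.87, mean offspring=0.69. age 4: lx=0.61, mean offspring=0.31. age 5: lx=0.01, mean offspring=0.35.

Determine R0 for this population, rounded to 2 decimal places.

lx·mx by age: 0, 0.6164, 0.748, 0.6003, 0.1891, 0.0035
R0 = Σ lx·mx = 2.1573 → 2.16

2.16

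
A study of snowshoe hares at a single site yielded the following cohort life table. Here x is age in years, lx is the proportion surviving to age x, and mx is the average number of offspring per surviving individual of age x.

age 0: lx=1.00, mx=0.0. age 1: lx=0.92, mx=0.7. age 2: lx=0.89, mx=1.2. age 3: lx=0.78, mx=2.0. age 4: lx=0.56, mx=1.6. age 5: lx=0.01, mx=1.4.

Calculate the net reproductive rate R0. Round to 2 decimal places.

4.18

lx·mx by age: 0, 0.644, 1.068, 1.56, 0.896, 0.014
R0 = Σ lx·mx = 4.182 → 4.18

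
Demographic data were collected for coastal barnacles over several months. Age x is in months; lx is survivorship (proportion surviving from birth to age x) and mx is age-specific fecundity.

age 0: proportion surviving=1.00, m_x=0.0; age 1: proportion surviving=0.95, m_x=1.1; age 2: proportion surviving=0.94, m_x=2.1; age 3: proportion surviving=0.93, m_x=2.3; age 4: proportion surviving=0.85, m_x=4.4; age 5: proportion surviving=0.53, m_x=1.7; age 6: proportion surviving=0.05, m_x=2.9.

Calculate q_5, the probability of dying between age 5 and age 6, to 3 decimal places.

0.906

q_5 = (l_5 − l_6) / l_5 = (0.53 − 0.05) / 0.53
     = 0.48 / 0.53 = 0.90566… → 0.906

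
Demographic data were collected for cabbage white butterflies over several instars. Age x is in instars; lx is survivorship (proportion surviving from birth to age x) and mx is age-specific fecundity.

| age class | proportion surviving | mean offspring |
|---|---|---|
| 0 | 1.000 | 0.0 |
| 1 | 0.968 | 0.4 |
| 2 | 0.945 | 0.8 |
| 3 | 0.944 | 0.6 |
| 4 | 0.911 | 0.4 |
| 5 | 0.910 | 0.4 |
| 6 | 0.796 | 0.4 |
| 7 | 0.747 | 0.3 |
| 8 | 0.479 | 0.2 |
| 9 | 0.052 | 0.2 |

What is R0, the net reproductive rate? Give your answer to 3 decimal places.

lx·mx by age: 0, 0.3872, 0.756, 0.5664, 0.3644, 0.364, 0.3184, 0.2241, 0.0958, 0.0104
R0 = Σ lx·mx = 3.0867 → 3.087

3.087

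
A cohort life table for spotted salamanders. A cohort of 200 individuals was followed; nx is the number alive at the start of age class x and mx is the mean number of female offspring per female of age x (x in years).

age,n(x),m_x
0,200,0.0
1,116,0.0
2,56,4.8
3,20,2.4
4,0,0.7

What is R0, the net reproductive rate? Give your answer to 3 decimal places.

1.584

lx = nx/n0 = nx/200: 1, 0.58, 0.28, 0.1, 0
lx·mx by age: 0, 0, 1.344, 0.24, 0
R0 = Σ lx·mx = 1.584 → 1.584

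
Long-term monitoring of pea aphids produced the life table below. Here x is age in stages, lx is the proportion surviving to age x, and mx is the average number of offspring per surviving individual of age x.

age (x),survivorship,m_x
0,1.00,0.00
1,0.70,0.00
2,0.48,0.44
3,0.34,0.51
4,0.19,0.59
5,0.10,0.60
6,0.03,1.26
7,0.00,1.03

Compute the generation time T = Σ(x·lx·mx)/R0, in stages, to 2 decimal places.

lx·mx: 0, 0, 0.2112, 0.1734, 0.1121, 0.06, 0.0378, 0 → R0 = 0.5945
x·lx·mx: 0, 0, 0.4224, 0.5202, 0.4484, 0.3, 0.2268, 0 → Σ = 1.9178
T = 1.9178 / 0.5945 = 3.225904… → 3.23

3.23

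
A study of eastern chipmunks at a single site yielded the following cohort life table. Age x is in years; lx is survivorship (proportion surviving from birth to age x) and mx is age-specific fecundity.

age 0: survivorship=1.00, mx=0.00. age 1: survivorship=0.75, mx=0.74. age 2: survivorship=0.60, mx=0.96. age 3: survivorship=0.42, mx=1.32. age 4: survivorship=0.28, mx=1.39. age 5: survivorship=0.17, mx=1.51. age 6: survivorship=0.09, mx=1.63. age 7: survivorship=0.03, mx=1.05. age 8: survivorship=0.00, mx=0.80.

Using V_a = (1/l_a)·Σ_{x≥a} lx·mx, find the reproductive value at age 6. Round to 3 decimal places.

1.980

lx·mx for x ≥ 6: 0.1467, 0.0315, 0 → sum = 0.1782
V_6 = 0.1782 / l_6 = 0.1782 / 0.09 = 1.98 → 1.980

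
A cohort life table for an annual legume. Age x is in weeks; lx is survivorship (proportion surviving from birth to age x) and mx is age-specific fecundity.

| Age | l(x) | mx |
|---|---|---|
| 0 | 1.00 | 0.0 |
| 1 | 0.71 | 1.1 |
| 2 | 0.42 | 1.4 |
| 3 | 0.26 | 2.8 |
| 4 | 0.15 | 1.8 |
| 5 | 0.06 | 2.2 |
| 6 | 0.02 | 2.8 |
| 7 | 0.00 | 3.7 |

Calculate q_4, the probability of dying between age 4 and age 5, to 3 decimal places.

q_4 = (l_4 − l_5) / l_4 = (0.15 − 0.06) / 0.15
     = 0.09 / 0.15 = 0.6 → 0.600

0.600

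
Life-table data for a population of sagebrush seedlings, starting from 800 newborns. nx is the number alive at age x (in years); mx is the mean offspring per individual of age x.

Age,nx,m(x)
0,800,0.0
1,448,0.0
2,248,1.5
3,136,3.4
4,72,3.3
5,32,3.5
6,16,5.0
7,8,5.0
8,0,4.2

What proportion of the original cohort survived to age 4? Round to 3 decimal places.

0.090

l_4 = n_4/n_0 = 72/800 = 0.09 → 0.090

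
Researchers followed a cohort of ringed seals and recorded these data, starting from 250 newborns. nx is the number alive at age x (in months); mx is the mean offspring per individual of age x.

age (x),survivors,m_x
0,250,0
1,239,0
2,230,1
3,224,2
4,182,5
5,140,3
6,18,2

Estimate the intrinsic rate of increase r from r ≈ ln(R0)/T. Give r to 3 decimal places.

lx = nx/n0 = nx/250: 1, 0.956, 0.92, 0.896, 0.728, 0.56, 0.072
R0 = Σ lx·mx = 0 + 0 + 0.92 + 1.792 + 3.64 + 1.68 + 0.144 = 8.176
Σ x·lx·mx = 31.04; T = 31.04/8.176 = 3.79648…
r ≈ ln(R0)/T = ln(8.176)/3.79648… = 0.55346… → 0.553

0.553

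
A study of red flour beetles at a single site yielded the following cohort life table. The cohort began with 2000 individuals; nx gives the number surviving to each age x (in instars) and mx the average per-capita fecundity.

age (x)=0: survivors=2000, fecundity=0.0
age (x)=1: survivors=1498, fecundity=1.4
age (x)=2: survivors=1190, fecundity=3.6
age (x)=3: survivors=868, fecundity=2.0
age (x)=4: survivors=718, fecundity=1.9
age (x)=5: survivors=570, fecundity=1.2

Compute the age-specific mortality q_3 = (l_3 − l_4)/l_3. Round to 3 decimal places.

lx = nx/n0 = nx/2000: 1, 0.749, 0.595, 0.434, 0.359, 0.285
q_3 = (l_3 − l_4) / l_3 = (0.434 − 0.359) / 0.434
     = 0.075 / 0.434 = 0.172811… → 0.173

0.173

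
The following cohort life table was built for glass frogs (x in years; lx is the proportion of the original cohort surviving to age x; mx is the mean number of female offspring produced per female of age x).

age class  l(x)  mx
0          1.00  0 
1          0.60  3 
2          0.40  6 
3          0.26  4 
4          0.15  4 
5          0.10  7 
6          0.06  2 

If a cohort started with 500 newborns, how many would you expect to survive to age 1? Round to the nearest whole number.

Expected survivors = N0 · l_1 = 500 × 0.60 = 300 → 300

300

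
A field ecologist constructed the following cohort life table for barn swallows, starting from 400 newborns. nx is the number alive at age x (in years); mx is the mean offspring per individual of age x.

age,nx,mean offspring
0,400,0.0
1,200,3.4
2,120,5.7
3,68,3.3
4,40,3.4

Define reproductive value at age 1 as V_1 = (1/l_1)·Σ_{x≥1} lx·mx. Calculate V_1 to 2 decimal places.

lx = nx/n0 = nx/400: 1, 0.5, 0.3, 0.17, 0.1
lx·mx for x ≥ 1: 1.7, 1.71, 0.561, 0.34 → sum = 4.311
V_1 = 4.311 / l_1 = 4.311 / 0.5 = 8.622 → 8.62

8.62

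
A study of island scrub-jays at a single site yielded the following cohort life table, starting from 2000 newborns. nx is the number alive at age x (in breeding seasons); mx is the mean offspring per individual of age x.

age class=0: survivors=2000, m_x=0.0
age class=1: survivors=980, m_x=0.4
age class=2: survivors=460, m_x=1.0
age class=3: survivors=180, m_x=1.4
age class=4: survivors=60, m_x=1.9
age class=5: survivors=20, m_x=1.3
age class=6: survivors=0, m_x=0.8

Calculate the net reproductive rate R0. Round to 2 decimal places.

lx = nx/n0 = nx/2000: 1, 0.49, 0.23, 0.09, 0.03, 0.01, 0
lx·mx by age: 0, 0.196, 0.23, 0.126, 0.057, 0.013, 0
R0 = Σ lx·mx = 0.622 → 0.62

0.62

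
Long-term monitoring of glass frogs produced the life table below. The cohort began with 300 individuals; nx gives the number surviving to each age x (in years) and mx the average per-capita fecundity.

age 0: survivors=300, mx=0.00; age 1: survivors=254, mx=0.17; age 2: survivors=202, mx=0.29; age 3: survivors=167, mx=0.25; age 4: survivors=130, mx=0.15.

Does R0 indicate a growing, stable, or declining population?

declining

lx = nx/n0 = nx/300: 1, 0.84667…, 0.67333…, 0.55667…, 0.43333…
R0 = Σ lx·mx = 0 + 0.143933… + 0.195267… + 0.139167… + 0.065… = 0.543367…
R0 < 1, so the population is declining.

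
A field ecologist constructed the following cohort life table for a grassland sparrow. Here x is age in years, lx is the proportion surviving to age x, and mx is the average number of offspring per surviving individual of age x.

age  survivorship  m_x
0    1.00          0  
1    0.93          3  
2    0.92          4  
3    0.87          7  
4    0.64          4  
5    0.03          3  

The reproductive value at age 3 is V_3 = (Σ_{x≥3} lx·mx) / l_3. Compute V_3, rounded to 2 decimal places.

lx·mx for x ≥ 3: 6.09, 2.56, 0.09 → sum = 8.74
V_3 = 8.74 / l_3 = 8.74 / 0.87 = 10.045977… → 10.05

10.05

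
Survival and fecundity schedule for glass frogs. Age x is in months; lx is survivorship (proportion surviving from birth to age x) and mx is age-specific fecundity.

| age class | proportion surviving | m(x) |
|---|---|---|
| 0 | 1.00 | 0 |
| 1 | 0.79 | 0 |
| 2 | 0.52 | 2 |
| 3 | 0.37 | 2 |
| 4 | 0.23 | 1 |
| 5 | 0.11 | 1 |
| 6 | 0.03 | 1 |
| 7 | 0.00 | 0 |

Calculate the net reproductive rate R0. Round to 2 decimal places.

2.15

lx·mx by age: 0, 0, 1.04, 0.74, 0.23, 0.11, 0.03, 0
R0 = Σ lx·mx = 2.15 → 2.15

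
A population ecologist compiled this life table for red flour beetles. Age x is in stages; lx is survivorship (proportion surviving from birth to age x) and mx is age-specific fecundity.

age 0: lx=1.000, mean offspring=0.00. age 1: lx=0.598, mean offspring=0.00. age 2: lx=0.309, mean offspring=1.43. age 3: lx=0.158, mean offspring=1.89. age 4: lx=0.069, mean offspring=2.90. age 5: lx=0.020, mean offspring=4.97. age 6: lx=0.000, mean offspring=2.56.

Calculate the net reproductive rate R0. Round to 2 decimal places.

lx·mx by age: 0, 0, 0.44187, 0.29862, 0.2001, 0.0994, 0
R0 = Σ lx·mx = 1.03999 → 1.04

1.04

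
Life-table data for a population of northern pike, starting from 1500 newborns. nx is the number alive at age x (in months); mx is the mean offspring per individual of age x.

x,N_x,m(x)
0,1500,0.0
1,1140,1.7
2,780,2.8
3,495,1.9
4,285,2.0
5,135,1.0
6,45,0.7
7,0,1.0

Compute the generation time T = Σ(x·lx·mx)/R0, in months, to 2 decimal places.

2.12

lx = nx/n0 = nx/1500: 1, 0.76, 0.52, 0.33, 0.19, 0.09, 0.03, 0
lx·mx: 0, 1.292, 1.456, 0.627, 0.38, 0.09, 0.021, 0 → R0 = 3.866
x·lx·mx: 0, 1.292, 2.912, 1.881, 1.52, 0.45, 0.126, 0 → Σ = 8.181
T = 8.181 / 3.866 = 2.116141… → 2.12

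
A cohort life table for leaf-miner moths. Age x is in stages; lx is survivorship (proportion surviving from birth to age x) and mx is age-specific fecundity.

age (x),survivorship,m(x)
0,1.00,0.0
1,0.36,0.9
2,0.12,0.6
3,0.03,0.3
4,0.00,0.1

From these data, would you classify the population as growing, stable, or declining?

declining

R0 = Σ lx·mx = 0 + 0.324 + 0.072 + 0.009 + 0 = 0.405
R0 < 1, so the population is declining.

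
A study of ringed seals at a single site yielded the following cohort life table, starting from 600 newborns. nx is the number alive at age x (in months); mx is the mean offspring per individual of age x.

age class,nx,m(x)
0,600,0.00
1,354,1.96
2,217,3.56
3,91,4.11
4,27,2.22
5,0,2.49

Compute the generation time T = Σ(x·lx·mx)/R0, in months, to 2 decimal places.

lx = nx/n0 = nx/600: 1, 0.59, 0.36167…, 0.15167…, 0.045, 0
lx·mx: 0, 1.1564, 1.287533…, 0.62335…, 0.0999, 0 → R0 = 3.167183…
x·lx·mx: 0, 1.1564, 2.575067…, 1.87005…, 0.3996, 0 → Σ = 6.001117…
T = 6.001117… / 3.167183… = 1.89478… → 1.89

1.89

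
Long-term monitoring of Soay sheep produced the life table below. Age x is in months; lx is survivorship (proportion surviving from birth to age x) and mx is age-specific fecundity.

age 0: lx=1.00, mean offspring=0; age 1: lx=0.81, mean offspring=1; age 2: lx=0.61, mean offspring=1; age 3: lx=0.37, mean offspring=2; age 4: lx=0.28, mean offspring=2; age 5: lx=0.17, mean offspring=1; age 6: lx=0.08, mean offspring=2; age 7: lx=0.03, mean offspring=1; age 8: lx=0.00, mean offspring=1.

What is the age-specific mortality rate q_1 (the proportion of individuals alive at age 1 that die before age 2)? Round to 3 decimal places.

0.247

q_1 = (l_1 − l_2) / l_1 = (0.81 − 0.61) / 0.81
     = 0.2 / 0.81 = 0.246914… → 0.247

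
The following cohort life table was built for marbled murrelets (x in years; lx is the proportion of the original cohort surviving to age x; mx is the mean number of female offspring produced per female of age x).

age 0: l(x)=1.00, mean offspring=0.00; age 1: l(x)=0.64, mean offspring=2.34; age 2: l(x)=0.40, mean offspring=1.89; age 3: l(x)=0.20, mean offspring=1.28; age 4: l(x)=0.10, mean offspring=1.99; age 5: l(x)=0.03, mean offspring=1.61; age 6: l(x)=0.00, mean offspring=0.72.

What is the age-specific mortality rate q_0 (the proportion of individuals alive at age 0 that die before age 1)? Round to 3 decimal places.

q_0 = (l_0 − l_1) / l_0 = (1 − 0.64) / 1
     = 0.36 / 1 = 0.36 → 0.360

0.360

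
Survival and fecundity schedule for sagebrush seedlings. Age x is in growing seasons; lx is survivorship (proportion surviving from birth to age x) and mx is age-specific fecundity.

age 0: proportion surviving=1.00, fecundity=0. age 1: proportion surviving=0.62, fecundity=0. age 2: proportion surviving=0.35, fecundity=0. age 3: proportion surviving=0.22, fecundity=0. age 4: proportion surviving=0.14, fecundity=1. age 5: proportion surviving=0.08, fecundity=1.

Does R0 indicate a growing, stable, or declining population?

declining

R0 = Σ lx·mx = 0 + 0 + 0 + 0 + 0.14 + 0.08 = 0.22
R0 < 1, so the population is declining.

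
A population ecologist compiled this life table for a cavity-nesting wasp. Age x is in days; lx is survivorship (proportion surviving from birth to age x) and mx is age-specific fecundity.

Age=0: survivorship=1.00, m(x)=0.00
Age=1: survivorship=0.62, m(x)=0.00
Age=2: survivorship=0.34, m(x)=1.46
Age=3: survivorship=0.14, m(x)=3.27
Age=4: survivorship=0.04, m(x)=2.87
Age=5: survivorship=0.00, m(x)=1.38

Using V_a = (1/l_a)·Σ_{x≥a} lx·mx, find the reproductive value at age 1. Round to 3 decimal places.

lx·mx for x ≥ 1: 0, 0.4964, 0.4578, 0.1148, 0 → sum = 1.069
V_1 = 1.069 / l_1 = 1.069 / 0.62 = 1.724194… → 1.724

1.724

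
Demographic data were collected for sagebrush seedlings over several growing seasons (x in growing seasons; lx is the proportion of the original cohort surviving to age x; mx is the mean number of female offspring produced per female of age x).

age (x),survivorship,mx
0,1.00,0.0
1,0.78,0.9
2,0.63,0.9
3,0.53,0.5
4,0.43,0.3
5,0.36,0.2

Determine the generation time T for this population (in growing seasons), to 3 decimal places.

lx·mx: 0, 0.702, 0.567, 0.265, 0.129, 0.072 → R0 = 1.735
x·lx·mx: 0, 0.702, 1.134, 0.795, 0.516, 0.36 → Σ = 3.507
T = 3.507 / 1.735 = 2.021326… → 2.021

2.021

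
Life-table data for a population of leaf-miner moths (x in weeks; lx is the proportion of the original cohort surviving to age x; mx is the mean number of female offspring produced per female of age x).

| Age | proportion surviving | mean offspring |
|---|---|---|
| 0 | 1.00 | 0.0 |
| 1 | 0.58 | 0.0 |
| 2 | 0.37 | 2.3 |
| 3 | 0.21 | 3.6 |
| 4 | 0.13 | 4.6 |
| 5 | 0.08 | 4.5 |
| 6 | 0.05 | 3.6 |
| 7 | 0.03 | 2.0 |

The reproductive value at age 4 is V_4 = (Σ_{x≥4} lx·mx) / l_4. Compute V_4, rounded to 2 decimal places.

9.22

lx·mx for x ≥ 4: 0.598, 0.36, 0.18, 0.06 → sum = 1.198
V_4 = 1.198 / l_4 = 1.198 / 0.13 = 9.215385… → 9.22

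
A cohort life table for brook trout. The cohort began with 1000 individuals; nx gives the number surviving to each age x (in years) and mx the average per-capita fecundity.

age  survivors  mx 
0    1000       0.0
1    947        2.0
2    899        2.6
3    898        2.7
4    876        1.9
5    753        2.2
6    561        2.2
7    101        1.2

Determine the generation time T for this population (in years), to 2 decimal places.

3.27

lx = nx/n0 = nx/1000: 1, 0.947, 0.899, 0.898, 0.876, 0.753, 0.561, 0.101
lx·mx: 0, 1.894, 2.3374, 2.4246, 1.6644, 1.6566, 1.2342, 0.1212 → R0 = 11.3324
x·lx·mx: 0, 1.894, 4.6748, 7.2738, 6.6576, 8.283, 7.4052, 0.8484 → Σ = 37.0368
T = 37.0368 / 11.3324 = 3.268222… → 3.27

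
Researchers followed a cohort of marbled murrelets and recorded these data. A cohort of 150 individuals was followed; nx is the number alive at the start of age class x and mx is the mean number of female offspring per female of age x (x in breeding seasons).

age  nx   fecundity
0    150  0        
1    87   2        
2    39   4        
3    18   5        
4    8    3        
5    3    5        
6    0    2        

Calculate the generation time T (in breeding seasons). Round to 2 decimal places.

lx = nx/n0 = nx/150: 1, 0.58, 0.26, 0.12, 0.05333…, 0.02, 0
lx·mx: 0, 1.16, 1.04, 0.6, 0.16…, 0.1, 0 → R0 = 3.06…
x·lx·mx: 0, 1.16, 2.08, 1.8, 0.64…, 0.5, 0 → Σ = 6.18…
T = 6.18… / 3.06… = 2.019608… → 2.02

2.02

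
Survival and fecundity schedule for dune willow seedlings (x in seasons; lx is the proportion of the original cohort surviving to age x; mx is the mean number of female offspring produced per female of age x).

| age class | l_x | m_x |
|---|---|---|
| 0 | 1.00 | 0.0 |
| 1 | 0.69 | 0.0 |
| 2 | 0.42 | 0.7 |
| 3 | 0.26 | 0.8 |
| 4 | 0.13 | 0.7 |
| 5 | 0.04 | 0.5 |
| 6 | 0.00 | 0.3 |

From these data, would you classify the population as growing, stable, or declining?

R0 = Σ lx·mx = 0 + 0 + 0.294 + 0.208 + 0.091 + 0.02 + 0 = 0.613
R0 < 1, so the population is declining.

declining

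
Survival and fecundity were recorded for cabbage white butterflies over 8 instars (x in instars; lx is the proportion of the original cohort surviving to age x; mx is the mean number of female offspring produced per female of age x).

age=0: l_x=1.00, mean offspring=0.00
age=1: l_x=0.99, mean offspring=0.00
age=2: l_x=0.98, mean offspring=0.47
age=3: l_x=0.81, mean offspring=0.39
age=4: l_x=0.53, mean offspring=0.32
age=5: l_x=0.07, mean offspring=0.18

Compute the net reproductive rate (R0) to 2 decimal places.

lx·mx by age: 0, 0, 0.4606, 0.3159, 0.1696, 0.0126
R0 = Σ lx·mx = 0.9587 → 0.96

0.96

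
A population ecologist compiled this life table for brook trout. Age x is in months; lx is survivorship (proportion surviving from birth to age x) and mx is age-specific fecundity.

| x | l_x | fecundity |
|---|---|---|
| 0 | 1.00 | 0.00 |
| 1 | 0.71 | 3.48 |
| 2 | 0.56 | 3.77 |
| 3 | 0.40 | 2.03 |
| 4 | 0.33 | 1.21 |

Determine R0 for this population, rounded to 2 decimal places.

5.79

lx·mx by age: 0, 2.4708, 2.1112, 0.812, 0.3993
R0 = Σ lx·mx = 5.7933 → 5.79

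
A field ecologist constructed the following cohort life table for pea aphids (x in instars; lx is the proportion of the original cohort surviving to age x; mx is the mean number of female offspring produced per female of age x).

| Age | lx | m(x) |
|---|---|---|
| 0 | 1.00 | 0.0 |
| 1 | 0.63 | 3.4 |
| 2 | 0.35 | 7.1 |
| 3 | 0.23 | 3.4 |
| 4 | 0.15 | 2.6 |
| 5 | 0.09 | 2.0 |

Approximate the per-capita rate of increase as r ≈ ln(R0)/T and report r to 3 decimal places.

0.897

R0 = Σ lx·mx = 0 + 2.142 + 2.485 + 0.782 + 0.39 + 0.18 = 5.979
Σ x·lx·mx = 11.918; T = 11.918/5.979 = 1.99331…
r ≈ ln(R0)/T = ln(5.979)/1.99331… = 0.89713… → 0.897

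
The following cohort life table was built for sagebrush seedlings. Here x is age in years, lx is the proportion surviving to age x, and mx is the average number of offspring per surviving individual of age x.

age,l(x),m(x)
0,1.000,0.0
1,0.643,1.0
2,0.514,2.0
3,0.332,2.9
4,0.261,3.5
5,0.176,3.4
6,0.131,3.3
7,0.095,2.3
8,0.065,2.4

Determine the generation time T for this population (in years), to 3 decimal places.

lx·mx: 0, 0.643, 1.028, 0.9628, 0.9135, 0.5984, 0.4323, 0.2185, 0.156 → R0 = 4.9525
x·lx·mx: 0, 0.643, 2.056, 2.8884, 3.654, 2.992, 2.5938, 1.5295, 1.248 → Σ = 17.6047
T = 17.6047 / 4.9525 = 3.55471… → 3.555

3.555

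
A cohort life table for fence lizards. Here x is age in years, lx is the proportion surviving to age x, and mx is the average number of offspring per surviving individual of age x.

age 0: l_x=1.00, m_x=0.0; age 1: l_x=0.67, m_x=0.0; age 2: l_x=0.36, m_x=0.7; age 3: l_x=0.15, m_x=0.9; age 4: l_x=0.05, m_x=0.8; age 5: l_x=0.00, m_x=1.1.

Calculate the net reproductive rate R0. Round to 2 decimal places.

0.43

lx·mx by age: 0, 0, 0.252, 0.135, 0.04, 0
R0 = Σ lx·mx = 0.427 → 0.43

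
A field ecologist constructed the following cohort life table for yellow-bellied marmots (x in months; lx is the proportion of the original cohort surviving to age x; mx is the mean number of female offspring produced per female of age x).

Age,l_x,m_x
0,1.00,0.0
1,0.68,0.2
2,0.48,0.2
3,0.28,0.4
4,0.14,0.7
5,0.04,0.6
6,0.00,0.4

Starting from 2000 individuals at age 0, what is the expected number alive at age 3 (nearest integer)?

560

Expected survivors = N0 · l_3 = 2000 × 0.28 = 560 → 560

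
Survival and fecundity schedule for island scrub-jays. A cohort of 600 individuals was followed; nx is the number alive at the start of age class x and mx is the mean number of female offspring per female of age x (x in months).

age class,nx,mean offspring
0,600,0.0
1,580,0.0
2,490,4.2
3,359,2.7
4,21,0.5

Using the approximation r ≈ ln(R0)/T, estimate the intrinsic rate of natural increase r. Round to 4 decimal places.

0.6973

lx = nx/n0 = nx/600: 1, 0.96667…, 0.81667…, 0.59833…, 0.035
R0 = Σ lx·mx = 0 + 0 + 3.43… + 1.6155… + 0.0175 = 5.063…
Σ x·lx·mx = 11.7765…; T = 11.7765…/5.063… = 2.32599…
r ≈ ln(R0)/T = ln(5.063…)/2.32599… = 0.697319… → 0.6973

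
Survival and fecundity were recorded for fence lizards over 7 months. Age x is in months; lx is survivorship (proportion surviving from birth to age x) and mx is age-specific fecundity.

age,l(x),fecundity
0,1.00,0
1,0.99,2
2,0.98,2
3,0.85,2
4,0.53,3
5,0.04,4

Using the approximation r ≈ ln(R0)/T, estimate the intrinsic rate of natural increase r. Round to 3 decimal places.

R0 = Σ lx·mx = 0 + 1.98 + 1.96 + 1.7 + 1.59 + 0.16 = 7.39
Σ x·lx·mx = 18.16; T = 18.16/7.39 = 2.45737…
r ≈ ln(R0)/T = ln(7.39)/2.45737… = 0.81393… → 0.814

0.814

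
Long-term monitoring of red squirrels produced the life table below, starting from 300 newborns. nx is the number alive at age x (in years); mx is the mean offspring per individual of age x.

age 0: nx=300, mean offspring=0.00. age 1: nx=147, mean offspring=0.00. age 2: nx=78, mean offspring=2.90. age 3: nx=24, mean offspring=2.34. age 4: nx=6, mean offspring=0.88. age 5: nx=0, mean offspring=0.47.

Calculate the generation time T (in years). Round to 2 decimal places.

lx = nx/n0 = nx/300: 1, 0.49, 0.26, 0.08, 0.02, 0
lx·mx: 0, 0, 0.754, 0.1872, 0.0176, 0 → R0 = 0.9588
x·lx·mx: 0, 0, 1.508, 0.5616, 0.0704, 0 → Σ = 2.14
T = 2.14 / 0.9588 = 2.231957… → 2.23

2.23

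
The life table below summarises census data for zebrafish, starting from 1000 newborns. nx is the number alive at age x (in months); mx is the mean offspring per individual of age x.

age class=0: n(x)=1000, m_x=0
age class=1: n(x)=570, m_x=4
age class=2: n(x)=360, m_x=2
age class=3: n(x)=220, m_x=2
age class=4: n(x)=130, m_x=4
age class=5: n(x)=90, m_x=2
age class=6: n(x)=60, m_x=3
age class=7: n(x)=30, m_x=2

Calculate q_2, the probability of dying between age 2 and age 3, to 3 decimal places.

0.389

lx = nx/n0 = nx/1000: 1, 0.57, 0.36, 0.22, 0.13, 0.09, 0.06, 0.03
q_2 = (l_2 − l_3) / l_2 = (0.36 − 0.22) / 0.36
     = 0.14 / 0.36 = 0.388889… → 0.389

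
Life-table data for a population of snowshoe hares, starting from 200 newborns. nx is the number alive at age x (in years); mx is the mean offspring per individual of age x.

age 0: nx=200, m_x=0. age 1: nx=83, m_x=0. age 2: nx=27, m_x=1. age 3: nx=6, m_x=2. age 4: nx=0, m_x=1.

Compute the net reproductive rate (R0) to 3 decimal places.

lx = nx/n0 = nx/200: 1, 0.415, 0.135, 0.03, 0
lx·mx by age: 0, 0, 0.135, 0.06, 0
R0 = Σ lx·mx = 0.195 → 0.195

0.195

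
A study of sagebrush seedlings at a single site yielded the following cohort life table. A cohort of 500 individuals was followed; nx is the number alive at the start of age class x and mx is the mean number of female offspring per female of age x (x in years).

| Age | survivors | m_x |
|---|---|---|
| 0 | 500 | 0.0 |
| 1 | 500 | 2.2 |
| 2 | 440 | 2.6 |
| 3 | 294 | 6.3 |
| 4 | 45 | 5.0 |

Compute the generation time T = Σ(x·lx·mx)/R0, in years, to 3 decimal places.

2.278

lx = nx/n0 = nx/500: 1, 1, 0.88, 0.588, 0.09
lx·mx: 0, 2.2, 2.288, 3.7044, 0.45 → R0 = 8.6424
x·lx·mx: 0, 2.2, 4.576, 11.1132, 1.8 → Σ = 19.6892
T = 19.6892 / 8.6424 = 2.27821… → 2.278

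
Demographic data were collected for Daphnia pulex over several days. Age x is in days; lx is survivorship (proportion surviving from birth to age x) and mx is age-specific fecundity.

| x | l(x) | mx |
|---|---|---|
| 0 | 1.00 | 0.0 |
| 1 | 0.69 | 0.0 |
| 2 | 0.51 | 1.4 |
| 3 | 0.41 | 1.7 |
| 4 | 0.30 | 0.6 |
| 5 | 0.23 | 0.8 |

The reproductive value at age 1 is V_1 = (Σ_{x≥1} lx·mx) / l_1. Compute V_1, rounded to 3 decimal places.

lx·mx for x ≥ 1: 0, 0.714, 0.697, 0.18, 0.184 → sum = 1.775
V_1 = 1.775 / l_1 = 1.775 / 0.69 = 2.572464… → 2.572

2.572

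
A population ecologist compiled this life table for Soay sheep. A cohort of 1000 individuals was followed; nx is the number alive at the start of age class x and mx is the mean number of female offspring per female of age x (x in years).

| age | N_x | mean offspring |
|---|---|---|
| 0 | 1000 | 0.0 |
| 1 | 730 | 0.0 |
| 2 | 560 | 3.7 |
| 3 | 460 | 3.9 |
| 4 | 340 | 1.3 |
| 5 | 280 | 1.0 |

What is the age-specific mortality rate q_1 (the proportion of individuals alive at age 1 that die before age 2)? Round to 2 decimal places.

lx = nx/n0 = nx/1000: 1, 0.73, 0.56, 0.46, 0.34, 0.28
q_1 = (l_1 − l_2) / l_1 = (0.73 − 0.56) / 0.73
     = 0.17 / 0.73 = 0.232877… → 0.23

0.23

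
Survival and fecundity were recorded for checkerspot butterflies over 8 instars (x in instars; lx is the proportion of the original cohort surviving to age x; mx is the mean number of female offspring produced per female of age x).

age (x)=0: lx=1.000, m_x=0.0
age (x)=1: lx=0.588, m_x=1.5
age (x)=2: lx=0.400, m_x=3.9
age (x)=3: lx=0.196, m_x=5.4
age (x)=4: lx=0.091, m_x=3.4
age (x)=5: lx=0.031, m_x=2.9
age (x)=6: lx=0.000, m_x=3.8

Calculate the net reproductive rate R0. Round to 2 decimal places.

3.90

lx·mx by age: 0, 0.882, 1.56, 1.0584, 0.3094, 0.0899, 0
R0 = Σ lx·mx = 3.8997 → 3.90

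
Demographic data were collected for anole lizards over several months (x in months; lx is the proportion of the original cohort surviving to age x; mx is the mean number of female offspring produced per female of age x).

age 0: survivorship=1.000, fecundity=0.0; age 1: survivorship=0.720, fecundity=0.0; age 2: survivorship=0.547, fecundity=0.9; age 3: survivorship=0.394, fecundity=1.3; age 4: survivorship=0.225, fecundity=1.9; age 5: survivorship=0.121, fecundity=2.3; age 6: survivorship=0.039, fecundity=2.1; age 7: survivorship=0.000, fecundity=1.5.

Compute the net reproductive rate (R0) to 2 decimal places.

lx·mx by age: 0, 0, 0.4923, 0.5122, 0.4275, 0.2783, 0.0819, 0
R0 = Σ lx·mx = 1.7922 → 1.79

1.79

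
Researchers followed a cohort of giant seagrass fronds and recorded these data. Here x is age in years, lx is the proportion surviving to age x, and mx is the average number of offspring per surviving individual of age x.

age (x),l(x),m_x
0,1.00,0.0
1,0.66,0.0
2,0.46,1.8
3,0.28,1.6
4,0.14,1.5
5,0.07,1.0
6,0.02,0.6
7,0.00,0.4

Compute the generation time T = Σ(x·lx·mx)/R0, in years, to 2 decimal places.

2.72

lx·mx: 0, 0, 0.828, 0.448, 0.21, 0.07, 0.012, 0 → R0 = 1.568
x·lx·mx: 0, 0, 1.656, 1.344, 0.84, 0.35, 0.072, 0 → Σ = 4.262
T = 4.262 / 1.568 = 2.718112… → 2.72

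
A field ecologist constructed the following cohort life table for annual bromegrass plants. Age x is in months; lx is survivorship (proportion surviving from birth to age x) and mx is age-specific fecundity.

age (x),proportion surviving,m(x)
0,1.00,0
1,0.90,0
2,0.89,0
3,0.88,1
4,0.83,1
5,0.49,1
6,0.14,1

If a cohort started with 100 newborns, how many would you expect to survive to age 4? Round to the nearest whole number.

Expected survivors = N0 · l_4 = 100 × 0.83 = 83 → 83

83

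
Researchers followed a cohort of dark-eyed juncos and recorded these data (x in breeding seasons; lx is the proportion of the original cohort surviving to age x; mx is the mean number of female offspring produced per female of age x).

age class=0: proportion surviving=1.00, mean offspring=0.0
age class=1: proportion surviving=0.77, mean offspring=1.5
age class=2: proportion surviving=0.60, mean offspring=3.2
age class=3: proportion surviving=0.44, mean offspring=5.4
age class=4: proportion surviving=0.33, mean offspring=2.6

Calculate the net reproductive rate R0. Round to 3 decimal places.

6.309

lx·mx by age: 0, 1.155, 1.92, 2.376, 0.858
R0 = Σ lx·mx = 6.309 → 6.309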